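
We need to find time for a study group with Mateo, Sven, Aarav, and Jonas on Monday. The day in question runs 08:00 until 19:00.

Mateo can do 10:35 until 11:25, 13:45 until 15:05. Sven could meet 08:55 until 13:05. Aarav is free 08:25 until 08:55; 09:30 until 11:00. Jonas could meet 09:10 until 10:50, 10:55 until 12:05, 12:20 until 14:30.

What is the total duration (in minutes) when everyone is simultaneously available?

20

Mateo ∩ Sven: 10:35-11:25.
Mateo ∩ Sven ∩ Aarav: 10:35-11:00.
Mateo ∩ Sven ∩ Aarav ∩ Jonas: 10:35-10:50, 10:55-11:00.
Those are the intersection windows.
Summing the common windows: 15 + 5 = 20 minutes.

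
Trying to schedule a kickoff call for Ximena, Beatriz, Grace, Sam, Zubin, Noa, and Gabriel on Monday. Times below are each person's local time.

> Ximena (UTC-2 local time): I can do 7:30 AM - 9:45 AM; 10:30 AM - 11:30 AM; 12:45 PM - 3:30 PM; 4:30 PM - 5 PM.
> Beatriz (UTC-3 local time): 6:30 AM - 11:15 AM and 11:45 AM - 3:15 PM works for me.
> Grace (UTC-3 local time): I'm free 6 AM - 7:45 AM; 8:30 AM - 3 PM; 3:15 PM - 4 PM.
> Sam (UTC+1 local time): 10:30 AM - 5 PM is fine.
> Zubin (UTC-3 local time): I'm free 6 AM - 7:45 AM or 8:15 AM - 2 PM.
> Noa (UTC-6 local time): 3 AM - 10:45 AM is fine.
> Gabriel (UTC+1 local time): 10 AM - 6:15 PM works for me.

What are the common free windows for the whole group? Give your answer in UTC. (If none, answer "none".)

Ximena in UTC: 09:30-11:45, 12:30-13:30, 14:45-17:30, 18:30-19:00 (add 2h to convert from UTC-2).
Beatriz in UTC: 09:30-14:15, 14:45-18:15 (add 3h to convert from UTC-3).
Grace in UTC: 09:00-10:45, 11:30-18:00, 18:15-19:00 (add 3h to convert from UTC-3).
Sam in UTC: 09:30-16:00 (subtract 1h to convert from UTC+1).
Zubin in UTC: 09:00-10:45, 11:15-17:00 (add 3h to convert from UTC-3).
Noa in UTC: 09:00-16:45 (add 6h to convert from UTC-6).
Gabriel in UTC: 09:00-17:15 (subtract 1h to convert from UTC+1).
Ximena ∩ Beatriz: 09:30-11:45, 12:30-13:30, 14:45-17:30.
Ximena ∩ Beatriz ∩ Grace: 09:30-10:45, 11:30-11:45, 12:30-13:30, 14:45-17:30.
Ximena ∩ Beatriz ∩ Grace ∩ Sam: 09:30-10:45, 11:30-11:45, 12:30-13:30, 14:45-16:00.
Ximena ∩ Beatriz ∩ Grace ∩ Sam ∩ Zubin: 09:30-10:45, 11:30-11:45, 12:30-13:30, 14:45-16:00.
Ximena ∩ Beatriz ∩ Grace ∩ Sam ∩ Zubin ∩ Noa: 09:30-10:45, 11:30-11:45, 12:30-13:30, 14:45-16:00.
Ximena ∩ Beatriz ∩ Grace ∩ Sam ∩ Zubin ∩ Noa ∩ Gabriel: 09:30-10:45, 11:30-11:45, 12:30-13:30, 14:45-16:00.
Those are the intersection windows.

09:30-10:45, 11:30-11:45, 12:30-13:30, 14:45-16:00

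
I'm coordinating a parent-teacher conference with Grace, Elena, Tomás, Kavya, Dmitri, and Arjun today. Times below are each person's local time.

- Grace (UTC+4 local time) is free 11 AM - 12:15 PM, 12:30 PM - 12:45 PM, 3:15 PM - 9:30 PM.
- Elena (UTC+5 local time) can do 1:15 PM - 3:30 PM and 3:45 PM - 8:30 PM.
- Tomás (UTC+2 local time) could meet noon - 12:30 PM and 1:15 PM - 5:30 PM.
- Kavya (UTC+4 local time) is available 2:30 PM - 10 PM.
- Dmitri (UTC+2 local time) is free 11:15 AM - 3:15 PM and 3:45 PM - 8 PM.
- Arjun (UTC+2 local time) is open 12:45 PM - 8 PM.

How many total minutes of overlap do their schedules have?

225

Grace in UTC: 07:00-08:15, 08:30-08:45, 11:15-17:30 (subtract 4h to convert from UTC+4).
Elena in UTC: 08:15-10:30, 10:45-15:30 (subtract 5h to convert from UTC+5).
Tomás in UTC: 10:00-10:30, 11:15-15:30 (subtract 2h to convert from UTC+2).
Kavya in UTC: 10:30-18:00 (subtract 4h to convert from UTC+4).
Dmitri in UTC: 09:15-13:15, 13:45-18:00 (subtract 2h to convert from UTC+2).
Arjun in UTC: 10:45-18:00 (subtract 2h to convert from UTC+2).
Grace ∩ Elena: 08:30-08:45, 11:15-15:30.
Grace ∩ Elena ∩ Tomás: 11:15-15:30.
Grace ∩ Elena ∩ Tomás ∩ Kavya: 11:15-15:30.
Grace ∩ Elena ∩ Tomás ∩ Kavya ∩ Dmitri: 11:15-13:15, 13:45-15:30.
Grace ∩ Elena ∩ Tomás ∩ Kavya ∩ Dmitri ∩ Arjun: 11:15-13:15, 13:45-15:30.
Summing the common windows: 120 + 105 = 225 minutes.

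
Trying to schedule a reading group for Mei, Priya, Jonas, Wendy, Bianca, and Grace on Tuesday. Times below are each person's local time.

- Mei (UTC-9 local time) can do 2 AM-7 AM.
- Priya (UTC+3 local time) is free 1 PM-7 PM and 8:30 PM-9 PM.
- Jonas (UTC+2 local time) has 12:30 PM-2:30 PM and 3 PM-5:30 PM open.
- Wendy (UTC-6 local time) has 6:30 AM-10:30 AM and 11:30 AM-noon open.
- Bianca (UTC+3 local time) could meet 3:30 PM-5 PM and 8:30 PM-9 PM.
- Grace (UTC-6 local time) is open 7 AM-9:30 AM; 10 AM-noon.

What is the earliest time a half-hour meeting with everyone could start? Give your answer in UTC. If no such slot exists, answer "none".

13:00

Mei in UTC: 11:00-16:00 (add 9h to convert from UTC-9).
Priya in UTC: 10:00-16:00, 17:30-18:00 (subtract 3h to convert from UTC+3).
Jonas in UTC: 10:30-12:30, 13:00-15:30 (subtract 2h to convert from UTC+2).
Wendy in UTC: 12:30-16:30, 17:30-18:00 (add 6h to convert from UTC-6).
Bianca in UTC: 12:30-14:00, 17:30-18:00 (subtract 3h to convert from UTC+3).
Grace in UTC: 13:00-15:30, 16:00-18:00 (add 6h to convert from UTC-6).
Mei ∩ Priya: 11:00-16:00.
Mei ∩ Priya ∩ Jonas: 11:00-12:30, 13:00-15:30.
Mei ∩ Priya ∩ Jonas ∩ Wendy: 13:00-15:30.
Mei ∩ Priya ∩ Jonas ∩ Wendy ∩ Bianca: 13:00-14:00.
Mei ∩ Priya ∩ Jonas ∩ Wendy ∩ Bianca ∩ Grace: 13:00-14:00.
Those are the intersection windows.
The first common window of at least 30 minutes is 13:00-14:00, so the earliest start is 13:00.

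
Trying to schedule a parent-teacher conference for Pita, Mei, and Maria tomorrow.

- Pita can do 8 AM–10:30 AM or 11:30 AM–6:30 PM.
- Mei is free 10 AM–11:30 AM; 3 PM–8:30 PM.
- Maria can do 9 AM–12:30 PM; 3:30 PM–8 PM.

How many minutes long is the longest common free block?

Pita ∩ Mei: 10:00-10:30, 15:00-18:30.
Pita ∩ Mei ∩ Maria: 10:00-10:30, 15:30-18:30.
The longest is 15:30-18:30 at 180 minutes.

180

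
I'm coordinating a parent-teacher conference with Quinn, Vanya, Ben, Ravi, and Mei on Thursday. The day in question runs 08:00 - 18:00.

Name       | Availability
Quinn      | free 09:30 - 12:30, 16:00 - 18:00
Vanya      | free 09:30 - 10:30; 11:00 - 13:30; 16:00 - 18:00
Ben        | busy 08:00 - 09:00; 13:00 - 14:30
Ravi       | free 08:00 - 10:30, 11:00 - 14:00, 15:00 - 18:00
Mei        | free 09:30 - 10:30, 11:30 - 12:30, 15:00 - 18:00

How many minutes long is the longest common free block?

Quinn free: 09:30-12:30, 16:00-18:00.
Vanya free: 09:30-10:30, 11:00-13:30, 16:00-18:00.
Ben free: 09:00-13:00, 14:30-18:00 (invert busy blocks within the working day).
Ravi free: 08:00-10:30, 11:00-14:00, 15:00-18:00.
Mei free: 09:30-10:30, 11:30-12:30, 15:00-18:00.
Quinn ∩ Vanya: 09:30-10:30, 11:00-12:30, 16:00-18:00.
Quinn ∩ Vanya ∩ Ben: 09:30-10:30, 11:00-12:30, 16:00-18:00.
Quinn ∩ Vanya ∩ Ben ∩ Ravi: 09:30-10:30, 11:00-12:30, 16:00-18:00.
Quinn ∩ Vanya ∩ Ben ∩ Ravi ∩ Mei: 09:30-10:30, 11:30-12:30, 16:00-18:00.
The longest is 16:00-18:00 at 120 minutes.

120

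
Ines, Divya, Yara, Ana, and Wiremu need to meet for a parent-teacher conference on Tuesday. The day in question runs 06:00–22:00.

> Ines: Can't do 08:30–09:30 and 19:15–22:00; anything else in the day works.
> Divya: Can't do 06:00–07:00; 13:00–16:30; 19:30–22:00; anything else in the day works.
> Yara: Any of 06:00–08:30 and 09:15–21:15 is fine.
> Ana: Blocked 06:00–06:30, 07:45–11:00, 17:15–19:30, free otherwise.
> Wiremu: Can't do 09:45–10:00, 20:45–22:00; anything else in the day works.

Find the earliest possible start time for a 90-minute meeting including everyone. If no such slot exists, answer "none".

Ines free: 06:00-08:30, 09:30-19:15 (invert busy blocks within the working day).
Divya free: 07:00-13:00, 16:30-19:30 (invert busy blocks within the working day).
Yara free: 06:00-08:30, 09:15-21:15.
Ana free: 06:30-07:45, 11:00-17:15, 19:30-22:00 (invert busy blocks within the working day).
Wiremu free: 06:00-09:45, 10:00-20:45 (invert busy blocks within the working day).
Ines ∩ Divya: 07:00-08:30, 09:30-13:00, 16:30-19:15.
Ines ∩ Divya ∩ Yara: 07:00-08:30, 09:30-13:00, 16:30-19:15.
Ines ∩ Divya ∩ Yara ∩ Ana: 07:00-07:45, 11:00-13:00, 16:30-17:15.
Ines ∩ Divya ∩ Yara ∩ Ana ∩ Wiremu: 07:00-07:45, 11:00-13:00, 16:30-17:15.
The first common window of at least 90 minutes is 11:00-13:00, so the earliest start is 11:00.

11:00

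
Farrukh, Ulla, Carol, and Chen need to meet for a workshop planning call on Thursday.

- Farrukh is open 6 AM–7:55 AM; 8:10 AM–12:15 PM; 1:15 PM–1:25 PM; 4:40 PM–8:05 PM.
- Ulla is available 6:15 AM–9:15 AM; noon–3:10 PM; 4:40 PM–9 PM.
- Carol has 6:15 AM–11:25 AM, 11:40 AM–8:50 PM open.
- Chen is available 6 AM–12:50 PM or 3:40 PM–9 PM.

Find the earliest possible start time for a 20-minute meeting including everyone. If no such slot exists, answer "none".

Farrukh ∩ Ulla: 06:15-07:55, 08:10-09:15, 12:00-12:15, 13:15-13:25, 16:40-20:05.
Farrukh ∩ Ulla ∩ Carol: 06:15-07:55, 08:10-09:15, 12:00-12:15, 13:15-13:25, 16:40-20:05.
Farrukh ∩ Ulla ∩ Carol ∩ Chen: 06:15-07:55, 08:10-09:15, 12:00-12:15, 16:40-20:05.
The first common window of at least 20 minutes is 06:15-07:55, so the earliest start is 06:15.

06:15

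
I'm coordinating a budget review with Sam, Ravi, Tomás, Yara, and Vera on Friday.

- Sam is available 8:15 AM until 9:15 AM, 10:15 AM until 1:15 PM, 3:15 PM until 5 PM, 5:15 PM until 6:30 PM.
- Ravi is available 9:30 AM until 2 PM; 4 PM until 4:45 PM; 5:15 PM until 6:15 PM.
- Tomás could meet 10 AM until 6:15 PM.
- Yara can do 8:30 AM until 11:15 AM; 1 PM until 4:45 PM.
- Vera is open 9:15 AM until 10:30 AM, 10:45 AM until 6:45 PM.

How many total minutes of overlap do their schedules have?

Sam ∩ Ravi: 10:15-13:15, 16:00-16:45, 17:15-18:15.
Sam ∩ Ravi ∩ Tomás: 10:15-13:15, 16:00-16:45, 17:15-18:15.
Sam ∩ Ravi ∩ Tomás ∩ Yara: 10:15-11:15, 13:00-13:15, 16:00-16:45.
Sam ∩ Ravi ∩ Tomás ∩ Yara ∩ Vera: 10:15-10:30, 10:45-11:15, 13:00-13:15, 16:00-16:45.
Summing the common windows: 15 + 30 + 15 + 45 = 105 minutes.

105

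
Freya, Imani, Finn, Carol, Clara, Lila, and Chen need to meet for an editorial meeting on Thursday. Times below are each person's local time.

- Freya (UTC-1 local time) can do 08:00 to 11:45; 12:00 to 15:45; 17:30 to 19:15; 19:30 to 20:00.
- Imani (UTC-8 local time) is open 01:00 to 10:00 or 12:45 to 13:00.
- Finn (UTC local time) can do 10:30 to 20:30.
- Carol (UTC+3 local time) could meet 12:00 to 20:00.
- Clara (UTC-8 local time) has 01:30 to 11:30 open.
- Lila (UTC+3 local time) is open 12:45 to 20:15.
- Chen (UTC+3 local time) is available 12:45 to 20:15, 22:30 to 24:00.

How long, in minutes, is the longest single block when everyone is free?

Freya in UTC: 09:00-12:45, 13:00-16:45, 18:30-20:15, 20:30-21:00 (add 1h to convert from UTC-1).
Imani in UTC: 09:00-18:00, 20:45-21:00 (add 8h to convert from UTC-8).
Finn in UTC: 10:30-20:30.
Carol in UTC: 09:00-17:00 (subtract 3h to convert from UTC+3).
Clara in UTC: 09:30-19:30 (add 8h to convert from UTC-8).
Lila in UTC: 09:45-17:15 (subtract 3h to convert from UTC+3).
Chen in UTC: 09:45-17:15, 19:30-21:00 (subtract 3h to convert from UTC+3).
Freya ∩ Imani: 09:00-12:45, 13:00-16:45, 20:45-21:00.
Freya ∩ Imani ∩ Finn: 10:30-12:45, 13:00-16:45.
Freya ∩ Imani ∩ Finn ∩ Carol: 10:30-12:45, 13:00-16:45.
Freya ∩ Imani ∩ Finn ∩ Carol ∩ Clara: 10:30-12:45, 13:00-16:45.
Freya ∩ Imani ∩ Finn ∩ Carol ∩ Clara ∩ Lila: 10:30-12:45, 13:00-16:45.
Freya ∩ Imani ∩ Finn ∩ Carol ∩ Clara ∩ Lila ∩ Chen: 10:30-12:45, 13:00-16:45.
The longest is 13:00-16:45 at 225 minutes.

225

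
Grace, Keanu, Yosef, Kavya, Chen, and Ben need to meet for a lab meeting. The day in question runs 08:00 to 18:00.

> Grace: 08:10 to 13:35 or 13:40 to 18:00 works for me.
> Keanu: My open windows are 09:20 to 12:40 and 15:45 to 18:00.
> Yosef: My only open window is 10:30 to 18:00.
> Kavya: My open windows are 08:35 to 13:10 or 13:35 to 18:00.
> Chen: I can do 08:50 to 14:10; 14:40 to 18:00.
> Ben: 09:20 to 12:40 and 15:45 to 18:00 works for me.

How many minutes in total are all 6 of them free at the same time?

265

Grace ∩ Keanu: 09:20-12:40, 15:45-18:00.
Grace ∩ Keanu ∩ Yosef: 10:30-12:40, 15:45-18:00.
Grace ∩ Keanu ∩ Yosef ∩ Kavya: 10:30-12:40, 15:45-18:00.
Grace ∩ Keanu ∩ Yosef ∩ Kavya ∩ Chen: 10:30-12:40, 15:45-18:00.
Grace ∩ Keanu ∩ Yosef ∩ Kavya ∩ Chen ∩ Ben: 10:30-12:40, 15:45-18:00.
Summing the common windows: 130 + 135 = 265 minutes.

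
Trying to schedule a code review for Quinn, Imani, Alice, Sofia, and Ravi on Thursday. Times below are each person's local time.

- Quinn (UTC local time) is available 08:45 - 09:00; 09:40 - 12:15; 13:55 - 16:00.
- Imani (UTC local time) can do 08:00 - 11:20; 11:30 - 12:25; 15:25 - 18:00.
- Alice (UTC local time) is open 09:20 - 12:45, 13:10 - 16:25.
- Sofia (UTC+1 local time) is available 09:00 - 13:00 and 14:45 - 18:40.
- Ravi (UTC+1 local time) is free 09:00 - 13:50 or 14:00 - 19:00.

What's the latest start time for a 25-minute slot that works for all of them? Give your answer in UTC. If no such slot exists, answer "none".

15:35

Quinn in UTC: 08:45-09:00, 09:40-12:15, 13:55-16:00.
Imani in UTC: 08:00-11:20, 11:30-12:25, 15:25-18:00.
Alice in UTC: 09:20-12:45, 13:10-16:25.
Sofia in UTC: 08:00-12:00, 13:45-17:40 (subtract 1h to convert from UTC+1).
Ravi in UTC: 08:00-12:50, 13:00-18:00 (subtract 1h to convert from UTC+1).
Quinn ∩ Imani: 08:45-09:00, 09:40-11:20, 11:30-12:15, 15:25-16:00.
Quinn ∩ Imani ∩ Alice: 09:40-11:20, 11:30-12:15, 15:25-16:00.
Quinn ∩ Imani ∩ Alice ∩ Sofia: 09:40-11:20, 11:30-12:00, 15:25-16:00.
Quinn ∩ Imani ∩ Alice ∩ Sofia ∩ Ravi: 09:40-11:20, 11:30-12:00, 15:25-16:00.
So the common availability across everyone is 09:40-11:20, 11:30-12:00, 15:25-16:00.
The last common window of at least 25 minutes is 15:25-16:00; a 25-minute meeting can start as late as 15:35 and still end by 16:00.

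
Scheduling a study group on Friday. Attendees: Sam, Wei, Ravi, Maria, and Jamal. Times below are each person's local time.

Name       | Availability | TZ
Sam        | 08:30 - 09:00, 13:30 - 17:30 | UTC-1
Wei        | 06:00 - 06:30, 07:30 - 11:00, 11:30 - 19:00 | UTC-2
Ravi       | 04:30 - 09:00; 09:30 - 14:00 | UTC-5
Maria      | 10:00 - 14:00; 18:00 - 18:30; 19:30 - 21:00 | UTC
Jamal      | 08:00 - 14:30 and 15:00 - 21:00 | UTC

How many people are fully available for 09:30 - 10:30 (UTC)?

Sam in UTC: 09:30-10:00, 14:30-18:30 (add 1h to convert from UTC-1).
Wei in UTC: 08:00-08:30, 09:30-13:00, 13:30-21:00 (add 2h to convert from UTC-2).
Ravi in UTC: 09:30-14:00, 14:30-19:00 (add 5h to convert from UTC-5).
Maria in UTC: 10:00-14:00, 18:00-18:30, 19:30-21:00.
Jamal in UTC: 08:00-14:30, 15:00-21:00.
Wei, Ravi, and Jamal can make the full 09:30-10:30 slot — that's 3.

3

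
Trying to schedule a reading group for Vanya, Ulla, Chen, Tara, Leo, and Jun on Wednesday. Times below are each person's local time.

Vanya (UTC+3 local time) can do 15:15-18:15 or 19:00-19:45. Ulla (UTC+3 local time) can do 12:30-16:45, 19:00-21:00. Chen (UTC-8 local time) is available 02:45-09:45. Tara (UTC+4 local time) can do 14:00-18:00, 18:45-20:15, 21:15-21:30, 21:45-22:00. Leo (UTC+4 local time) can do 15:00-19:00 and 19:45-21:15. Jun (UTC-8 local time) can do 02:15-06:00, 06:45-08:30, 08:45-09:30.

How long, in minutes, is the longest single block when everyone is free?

Vanya in UTC: 12:15-15:15, 16:00-16:45 (subtract 3h to convert from UTC+3).
Ulla in UTC: 09:30-13:45, 16:00-18:00 (subtract 3h to convert from UTC+3).
Chen in UTC: 10:45-17:45 (add 8h to convert from UTC-8).
Tara in UTC: 10:00-14:00, 14:45-16:15, 17:15-17:30, 17:45-18:00 (subtract 4h to convert from UTC+4).
Leo in UTC: 11:00-15:00, 15:45-17:15 (subtract 4h to convert from UTC+4).
Jun in UTC: 10:15-14:00, 14:45-16:30, 16:45-17:30 (add 8h to convert from UTC-8).
Vanya ∩ Ulla: 12:15-13:45, 16:00-16:45.
Vanya ∩ Ulla ∩ Chen: 12:15-13:45, 16:00-16:45.
Vanya ∩ Ulla ∩ Chen ∩ Tara: 12:15-13:45, 16:00-16:15.
Vanya ∩ Ulla ∩ Chen ∩ Tara ∩ Leo: 12:15-13:45, 16:00-16:15.
Vanya ∩ Ulla ∩ Chen ∩ Tara ∩ Leo ∩ Jun: 12:15-13:45, 16:00-16:15.
The longest is 12:15-13:45 at 90 minutes.

90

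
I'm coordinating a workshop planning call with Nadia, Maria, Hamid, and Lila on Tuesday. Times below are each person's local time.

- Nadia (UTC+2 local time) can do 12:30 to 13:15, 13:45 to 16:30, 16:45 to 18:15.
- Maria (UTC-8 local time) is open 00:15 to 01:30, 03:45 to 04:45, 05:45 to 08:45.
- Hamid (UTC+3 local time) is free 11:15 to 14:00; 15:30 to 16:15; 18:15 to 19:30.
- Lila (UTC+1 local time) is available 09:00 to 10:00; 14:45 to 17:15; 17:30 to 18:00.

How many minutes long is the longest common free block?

60

Nadia in UTC: 10:30-11:15, 11:45-14:30, 14:45-16:15 (subtract 2h to convert from UTC+2).
Maria in UTC: 08:15-09:30, 11:45-12:45, 13:45-16:45 (add 8h to convert from UTC-8).
Hamid in UTC: 08:15-11:00, 12:30-13:15, 15:15-16:30 (subtract 3h to convert from UTC+3).
Lila in UTC: 08:00-09:00, 13:45-16:15, 16:30-17:00 (subtract 1h to convert from UTC+1).
Nadia ∩ Maria: 11:45-12:45, 13:45-14:30, 14:45-16:15.
Nadia ∩ Maria ∩ Hamid: 12:30-12:45, 15:15-16:15.
Nadia ∩ Maria ∩ Hamid ∩ Lila: 15:15-16:15.
The longest is 15:15-16:15 at 60 minutes.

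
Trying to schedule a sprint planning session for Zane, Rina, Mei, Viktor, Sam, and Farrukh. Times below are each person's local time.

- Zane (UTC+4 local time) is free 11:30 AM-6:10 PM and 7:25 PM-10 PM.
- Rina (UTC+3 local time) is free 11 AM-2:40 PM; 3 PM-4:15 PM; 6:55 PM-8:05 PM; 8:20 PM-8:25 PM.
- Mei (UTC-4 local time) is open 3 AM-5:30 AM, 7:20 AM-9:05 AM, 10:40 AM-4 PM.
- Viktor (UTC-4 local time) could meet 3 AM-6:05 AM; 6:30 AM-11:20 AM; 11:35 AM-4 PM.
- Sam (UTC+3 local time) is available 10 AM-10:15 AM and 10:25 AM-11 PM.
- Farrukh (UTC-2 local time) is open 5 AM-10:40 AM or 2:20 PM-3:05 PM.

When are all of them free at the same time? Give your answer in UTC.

08:00-09:30, 11:20-11:40, 12:00-12:40, 16:20-17:05

Zane in UTC: 07:30-14:10, 15:25-18:00 (subtract 4h to convert from UTC+4).
Rina in UTC: 08:00-11:40, 12:00-13:15, 15:55-17:05, 17:20-17:25 (subtract 3h to convert from UTC+3).
Mei in UTC: 07:00-09:30, 11:20-13:05, 14:40-20:00 (add 4h to convert from UTC-4).
Viktor in UTC: 07:00-10:05, 10:30-15:20, 15:35-20:00 (add 4h to convert from UTC-4).
Sam in UTC: 07:00-07:15, 07:25-20:00 (subtract 3h to convert from UTC+3).
Farrukh in UTC: 07:00-12:40, 16:20-17:05 (add 2h to convert from UTC-2).
Zane ∩ Rina: 08:00-11:40, 12:00-13:15, 15:55-17:05, 17:20-17:25.
Zane ∩ Rina ∩ Mei: 08:00-09:30, 11:20-11:40, 12:00-13:05, 15:55-17:05, 17:20-17:25.
Zane ∩ Rina ∩ Mei ∩ Viktor: 08:00-09:30, 11:20-11:40, 12:00-13:05, 15:55-17:05, 17:20-17:25.
Zane ∩ Rina ∩ Mei ∩ Viktor ∩ Sam: 08:00-09:30, 11:20-11:40, 12:00-13:05, 15:55-17:05, 17:20-17:25.
Zane ∩ Rina ∩ Mei ∩ Viktor ∩ Sam ∩ Farrukh: 08:00-09:30, 11:20-11:40, 12:00-12:40, 16:20-17:05.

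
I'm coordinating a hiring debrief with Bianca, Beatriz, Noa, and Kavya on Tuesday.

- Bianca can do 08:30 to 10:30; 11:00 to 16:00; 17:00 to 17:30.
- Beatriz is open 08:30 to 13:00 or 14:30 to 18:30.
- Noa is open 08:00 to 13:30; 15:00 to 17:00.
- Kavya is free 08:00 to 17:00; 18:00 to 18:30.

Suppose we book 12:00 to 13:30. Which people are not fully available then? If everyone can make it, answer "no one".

Beatriz

Bianca: free for 12:00-13:30. Beatriz: not fully free for 12:00-13:30. Noa: free for 12:00-13:30. Kavya: free for 12:00-13:30.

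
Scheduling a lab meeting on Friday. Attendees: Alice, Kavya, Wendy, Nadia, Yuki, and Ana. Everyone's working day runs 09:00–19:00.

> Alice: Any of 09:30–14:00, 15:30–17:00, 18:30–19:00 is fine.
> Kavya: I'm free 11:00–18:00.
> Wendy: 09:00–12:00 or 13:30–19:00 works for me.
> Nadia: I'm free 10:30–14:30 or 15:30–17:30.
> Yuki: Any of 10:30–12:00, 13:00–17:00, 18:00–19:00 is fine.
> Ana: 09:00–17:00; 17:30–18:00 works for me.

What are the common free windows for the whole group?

Alice ∩ Kavya: 11:00-14:00, 15:30-17:00.
Alice ∩ Kavya ∩ Wendy: 11:00-12:00, 13:30-14:00, 15:30-17:00.
Alice ∩ Kavya ∩ Wendy ∩ Nadia: 11:00-12:00, 13:30-14:00, 15:30-17:00.
Alice ∩ Kavya ∩ Wendy ∩ Nadia ∩ Yuki: 11:00-12:00, 13:30-14:00, 15:30-17:00.
Alice ∩ Kavya ∩ Wendy ∩ Nadia ∩ Yuki ∩ Ana: 11:00-12:00, 13:30-14:00, 15:30-17:00.

11:00-12:00, 13:30-14:00, 15:30-17:00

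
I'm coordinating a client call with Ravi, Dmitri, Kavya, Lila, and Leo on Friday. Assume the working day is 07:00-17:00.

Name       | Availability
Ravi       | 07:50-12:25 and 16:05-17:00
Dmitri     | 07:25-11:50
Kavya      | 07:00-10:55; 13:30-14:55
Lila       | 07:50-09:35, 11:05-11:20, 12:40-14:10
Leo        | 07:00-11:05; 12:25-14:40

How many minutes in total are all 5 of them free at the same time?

Ravi ∩ Dmitri: 07:50-11:50.
Ravi ∩ Dmitri ∩ Kavya: 07:50-10:55.
Ravi ∩ Dmitri ∩ Kavya ∩ Lila: 07:50-09:35.
Ravi ∩ Dmitri ∩ Kavya ∩ Lila ∩ Leo: 07:50-09:35.
That's a single block of 105 minutes.

105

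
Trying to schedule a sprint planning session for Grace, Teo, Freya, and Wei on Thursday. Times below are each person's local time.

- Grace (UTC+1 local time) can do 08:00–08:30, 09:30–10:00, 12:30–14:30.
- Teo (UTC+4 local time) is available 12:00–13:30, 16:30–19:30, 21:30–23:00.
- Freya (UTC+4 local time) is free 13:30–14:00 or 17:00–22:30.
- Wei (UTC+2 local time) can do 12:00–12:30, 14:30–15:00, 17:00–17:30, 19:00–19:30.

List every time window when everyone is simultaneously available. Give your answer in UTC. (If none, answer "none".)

none

Grace in UTC: 07:00-07:30, 08:30-09:00, 11:30-13:30 (subtract 1h to convert from UTC+1).
Teo in UTC: 08:00-09:30, 12:30-15:30, 17:30-19:00 (subtract 4h to convert from UTC+4).
Freya in UTC: 09:30-10:00, 13:00-18:30 (subtract 4h to convert from UTC+4).
Wei in UTC: 10:00-10:30, 12:30-13:00, 15:00-15:30, 17:00-17:30 (subtract 2h to convert from UTC+2).
Grace ∩ Teo: 08:30-09:00, 12:30-13:30.
Grace ∩ Teo ∩ Freya: 13:00-13:30.
Grace ∩ Teo ∩ Freya ∩ Wei: ∅.
There is no time when everyone is free.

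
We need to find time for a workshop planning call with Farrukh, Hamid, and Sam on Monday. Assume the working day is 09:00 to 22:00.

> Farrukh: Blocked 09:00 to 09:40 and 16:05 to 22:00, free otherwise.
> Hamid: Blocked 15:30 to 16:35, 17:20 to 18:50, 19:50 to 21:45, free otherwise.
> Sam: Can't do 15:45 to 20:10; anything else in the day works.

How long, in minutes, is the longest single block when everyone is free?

350

Farrukh free: 09:40-16:05 (invert busy blocks within the working day).
Hamid free: 09:00-15:30, 16:35-17:20, 18:50-19:50, 21:45-22:00 (invert busy blocks within the working day).
Sam free: 09:00-15:45, 20:10-22:00 (invert busy blocks within the working day).
Farrukh ∩ Hamid: 09:40-15:30.
Farrukh ∩ Hamid ∩ Sam: 09:40-15:30.
The longest is 09:40-15:30 at 350 minutes.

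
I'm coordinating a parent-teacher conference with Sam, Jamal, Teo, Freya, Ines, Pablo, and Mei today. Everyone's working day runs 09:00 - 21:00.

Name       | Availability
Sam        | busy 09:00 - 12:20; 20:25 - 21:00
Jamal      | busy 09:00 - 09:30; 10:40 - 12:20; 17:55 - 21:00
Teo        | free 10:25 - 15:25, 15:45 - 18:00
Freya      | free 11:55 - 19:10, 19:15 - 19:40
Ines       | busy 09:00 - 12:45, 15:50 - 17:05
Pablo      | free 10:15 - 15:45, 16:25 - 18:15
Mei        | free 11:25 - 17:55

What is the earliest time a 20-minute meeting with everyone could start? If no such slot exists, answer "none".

12:45

Sam free: 12:20-20:25 (invert busy blocks within the working day).
Jamal free: 09:30-10:40, 12:20-17:55 (invert busy blocks within the working day).
Teo free: 10:25-15:25, 15:45-18:00.
Freya free: 11:55-19:10, 19:15-19:40.
Ines free: 12:45-15:50, 17:05-21:00 (invert busy blocks within the working day).
Pablo free: 10:15-15:45, 16:25-18:15.
Mei free: 11:25-17:55.
Sam ∩ Jamal: 12:20-17:55.
Sam ∩ Jamal ∩ Teo: 12:20-15:25, 15:45-17:55.
Sam ∩ Jamal ∩ Teo ∩ Freya: 12:20-15:25, 15:45-17:55.
Sam ∩ Jamal ∩ Teo ∩ Freya ∩ Ines: 12:45-15:25, 15:45-15:50, 17:05-17:55.
Sam ∩ Jamal ∩ Teo ∩ Freya ∩ Ines ∩ Pablo: 12:45-15:25, 17:05-17:55.
Sam ∩ Jamal ∩ Teo ∩ Freya ∩ Ines ∩ Pablo ∩ Mei: 12:45-15:25, 17:05-17:55.
So the common availability across everyone is 12:45-15:25, 17:05-17:55.
The first common window of at least 20 minutes is 12:45-15:25, so the earliest start is 12:45.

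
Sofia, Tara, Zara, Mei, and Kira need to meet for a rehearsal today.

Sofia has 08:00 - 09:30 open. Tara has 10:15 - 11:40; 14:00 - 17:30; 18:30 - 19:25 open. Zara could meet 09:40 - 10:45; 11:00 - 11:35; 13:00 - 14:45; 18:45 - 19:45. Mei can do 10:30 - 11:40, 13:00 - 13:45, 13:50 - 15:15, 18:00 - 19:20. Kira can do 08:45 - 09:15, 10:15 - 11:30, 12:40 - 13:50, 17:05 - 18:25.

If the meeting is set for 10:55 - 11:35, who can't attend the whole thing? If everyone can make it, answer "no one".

Kira, Sofia, Zara

Sofia: not fully free for 10:55-11:35. Tara: free for 10:55-11:35. Zara: not fully free for 10:55-11:35. Mei: free for 10:55-11:35. Kira: not fully free for 10:55-11:35.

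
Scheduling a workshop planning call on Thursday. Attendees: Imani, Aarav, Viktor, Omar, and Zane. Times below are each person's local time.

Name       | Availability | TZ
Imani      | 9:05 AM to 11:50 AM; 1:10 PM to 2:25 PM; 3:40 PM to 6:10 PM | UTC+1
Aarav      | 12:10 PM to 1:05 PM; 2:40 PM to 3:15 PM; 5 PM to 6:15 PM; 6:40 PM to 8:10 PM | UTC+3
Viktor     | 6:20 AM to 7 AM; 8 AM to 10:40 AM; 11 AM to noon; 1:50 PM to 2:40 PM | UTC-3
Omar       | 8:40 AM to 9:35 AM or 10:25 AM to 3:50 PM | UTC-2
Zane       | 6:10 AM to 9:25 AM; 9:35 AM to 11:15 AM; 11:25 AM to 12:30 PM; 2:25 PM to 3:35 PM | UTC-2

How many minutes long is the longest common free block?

Imani in UTC: 08:05-10:50, 12:10-13:25, 14:40-17:10 (subtract 1h to convert from UTC+1).
Aarav in UTC: 09:10-10:05, 11:40-12:15, 14:00-15:15, 15:40-17:10 (subtract 3h to convert from UTC+3).
Viktor in UTC: 09:20-10:00, 11:00-13:40, 14:00-15:00, 16:50-17:40 (add 3h to convert from UTC-3).
Omar in UTC: 10:40-11:35, 12:25-17:50 (add 2h to convert from UTC-2).
Zane in UTC: 08:10-11:25, 11:35-13:15, 13:25-14:30, 16:25-17:35 (add 2h to convert from UTC-2).
Imani ∩ Aarav: 09:10-10:05, 12:10-12:15, 14:40-15:15, 15:40-17:10.
Imani ∩ Aarav ∩ Viktor: 09:20-10:00, 12:10-12:15, 14:40-15:00, 16:50-17:10.
Imani ∩ Aarav ∩ Viktor ∩ Omar: 14:40-15:00, 16:50-17:10.
Imani ∩ Aarav ∩ Viktor ∩ Omar ∩ Zane: 16:50-17:10.
So the common availability across everyone is 16:50-17:10.
The longest is 16:50-17:10 at 20 minutes.

20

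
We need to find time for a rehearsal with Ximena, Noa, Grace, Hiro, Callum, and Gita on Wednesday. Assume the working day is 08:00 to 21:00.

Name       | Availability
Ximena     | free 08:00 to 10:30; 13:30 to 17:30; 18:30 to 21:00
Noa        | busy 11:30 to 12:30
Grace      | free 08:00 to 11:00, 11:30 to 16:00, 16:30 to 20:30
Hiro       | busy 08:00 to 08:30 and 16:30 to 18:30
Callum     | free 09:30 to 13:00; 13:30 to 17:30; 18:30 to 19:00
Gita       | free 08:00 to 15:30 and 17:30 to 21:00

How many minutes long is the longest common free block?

Ximena free: 08:00-10:30, 13:30-17:30, 18:30-21:00.
Noa free: 08:00-11:30, 12:30-21:00 (invert busy blocks within the working day).
Grace free: 08:00-11:00, 11:30-16:00, 16:30-20:30.
Hiro free: 08:30-16:30, 18:30-21:00 (invert busy blocks within the working day).
Callum free: 09:30-13:00, 13:30-17:30, 18:30-19:00.
Gita free: 08:00-15:30, 17:30-21:00.
Ximena ∩ Noa: 08:00-10:30, 13:30-17:30, 18:30-21:00.
Ximena ∩ Noa ∩ Grace: 08:00-10:30, 13:30-16:00, 16:30-17:30, 18:30-20:30.
Ximena ∩ Noa ∩ Grace ∩ Hiro: 08:30-10:30, 13:30-16:00, 18:30-20:30.
Ximena ∩ Noa ∩ Grace ∩ Hiro ∩ Callum: 09:30-10:30, 13:30-16:00, 18:30-19:00.
Ximena ∩ Noa ∩ Grace ∩ Hiro ∩ Callum ∩ Gita: 09:30-10:30, 13:30-15:30, 18:30-19:00.
Those are the intersection windows.
The longest is 13:30-15:30 at 120 minutes.

120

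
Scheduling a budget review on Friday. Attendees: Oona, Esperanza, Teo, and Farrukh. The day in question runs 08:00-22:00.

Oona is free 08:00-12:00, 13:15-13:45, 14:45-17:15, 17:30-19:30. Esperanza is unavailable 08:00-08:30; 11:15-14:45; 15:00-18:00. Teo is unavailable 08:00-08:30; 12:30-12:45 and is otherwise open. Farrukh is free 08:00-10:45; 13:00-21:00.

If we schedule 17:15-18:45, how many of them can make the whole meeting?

2

Oona free: 08:00-12:00, 13:15-13:45, 14:45-17:15, 17:30-19:30.
Esperanza free: 08:30-11:15, 14:45-15:00, 18:00-22:00 (invert busy blocks within the working day).
Teo free: 08:30-12:30, 12:45-22:00 (invert busy blocks within the working day).
Farrukh free: 08:00-10:45, 13:00-21:00.
Teo and Farrukh can make the full 17:15-18:45 slot — that's 2.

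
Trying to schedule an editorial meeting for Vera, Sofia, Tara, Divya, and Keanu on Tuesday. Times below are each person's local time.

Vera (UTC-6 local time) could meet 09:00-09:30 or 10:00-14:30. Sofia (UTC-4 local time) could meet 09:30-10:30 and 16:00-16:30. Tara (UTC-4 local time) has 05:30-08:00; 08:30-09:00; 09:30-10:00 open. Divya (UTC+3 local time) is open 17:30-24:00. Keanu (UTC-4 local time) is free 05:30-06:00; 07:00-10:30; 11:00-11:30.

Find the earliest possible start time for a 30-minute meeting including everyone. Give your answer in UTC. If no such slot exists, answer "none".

none

Vera in UTC: 15:00-15:30, 16:00-20:30 (add 6h to convert from UTC-6).
Sofia in UTC: 13:30-14:30, 20:00-20:30 (add 4h to convert from UTC-4).
Tara in UTC: 09:30-12:00, 12:30-13:00, 13:30-14:00 (add 4h to convert from UTC-4).
Divya in UTC: 14:30-21:00 (subtract 3h to convert from UTC+3).
Keanu in UTC: 09:30-10:00, 11:00-14:30, 15:00-15:30 (add 4h to convert from UTC-4).
Vera ∩ Sofia: 20:00-20:30.
Vera ∩ Sofia ∩ Tara: ∅.
Vera ∩ Sofia ∩ Tara ∩ Divya: ∅.
Vera ∩ Sofia ∩ Tara ∩ Divya ∩ Keanu: ∅.
There is no time when everyone is free.
No common window is at least 30 minutes long.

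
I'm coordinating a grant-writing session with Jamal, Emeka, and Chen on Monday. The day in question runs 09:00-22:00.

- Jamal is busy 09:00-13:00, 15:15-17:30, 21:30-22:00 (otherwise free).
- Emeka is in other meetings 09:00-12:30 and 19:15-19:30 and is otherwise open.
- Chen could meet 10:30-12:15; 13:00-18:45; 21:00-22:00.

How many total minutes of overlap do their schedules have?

240

Jamal free: 13:00-15:15, 17:30-21:30 (invert busy blocks within the working day).
Emeka free: 12:30-19:15, 19:30-22:00 (invert busy blocks within the working day).
Chen free: 10:30-12:15, 13:00-18:45, 21:00-22:00.
Jamal ∩ Emeka: 13:00-15:15, 17:30-19:15, 19:30-21:30.
Jamal ∩ Emeka ∩ Chen: 13:00-15:15, 17:30-18:45, 21:00-21:30.
Those are the intersection windows.
Summing the common windows: 135 + 75 + 30 = 240 minutes.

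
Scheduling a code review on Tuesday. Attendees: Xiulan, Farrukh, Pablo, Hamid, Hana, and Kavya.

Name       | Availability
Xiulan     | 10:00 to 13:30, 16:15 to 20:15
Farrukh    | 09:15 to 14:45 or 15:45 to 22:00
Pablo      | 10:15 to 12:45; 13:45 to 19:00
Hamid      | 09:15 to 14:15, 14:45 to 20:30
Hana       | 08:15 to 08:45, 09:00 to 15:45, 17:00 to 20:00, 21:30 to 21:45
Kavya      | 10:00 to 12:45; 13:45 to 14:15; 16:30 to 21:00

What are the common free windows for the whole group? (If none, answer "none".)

Xiulan ∩ Farrukh: 10:00-13:30, 16:15-20:15.
Xiulan ∩ Farrukh ∩ Pablo: 10:15-12:45, 16:15-19:00.
Xiulan ∩ Farrukh ∩ Pablo ∩ Hamid: 10:15-12:45, 16:15-19:00.
Xiulan ∩ Farrukh ∩ Pablo ∩ Hamid ∩ Hana: 10:15-12:45, 17:00-19:00.
Xiulan ∩ Farrukh ∩ Pablo ∩ Hamid ∩ Hana ∩ Kavya: 10:15-12:45, 17:00-19:00.

10:15-12:45, 17:00-19:00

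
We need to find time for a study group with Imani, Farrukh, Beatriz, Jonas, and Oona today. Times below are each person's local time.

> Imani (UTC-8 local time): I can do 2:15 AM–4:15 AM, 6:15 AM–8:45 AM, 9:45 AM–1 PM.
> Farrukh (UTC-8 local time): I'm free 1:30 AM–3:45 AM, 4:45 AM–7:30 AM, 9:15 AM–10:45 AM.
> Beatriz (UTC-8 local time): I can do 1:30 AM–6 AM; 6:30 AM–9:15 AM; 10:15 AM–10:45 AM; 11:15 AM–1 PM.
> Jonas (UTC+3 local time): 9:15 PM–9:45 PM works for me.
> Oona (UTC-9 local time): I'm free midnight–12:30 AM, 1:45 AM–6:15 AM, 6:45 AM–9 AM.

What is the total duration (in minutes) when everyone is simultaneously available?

Imani in UTC: 10:15-12:15, 14:15-16:45, 17:45-21:00 (add 8h to convert from UTC-8).
Farrukh in UTC: 09:30-11:45, 12:45-15:30, 17:15-18:45 (add 8h to convert from UTC-8).
Beatriz in UTC: 09:30-14:00, 14:30-17:15, 18:15-18:45, 19:15-21:00 (add 8h to convert from UTC-8).
Jonas in UTC: 18:15-18:45 (subtract 3h to convert from UTC+3).
Oona in UTC: 09:00-09:30, 10:45-15:15, 15:45-18:00 (add 9h to convert from UTC-9).
Imani ∩ Farrukh: 10:15-11:45, 14:15-15:30, 17:45-18:45.
Imani ∩ Farrukh ∩ Beatriz: 10:15-11:45, 14:30-15:30, 18:15-18:45.
Imani ∩ Farrukh ∩ Beatriz ∩ Jonas: 18:15-18:45.
Imani ∩ Farrukh ∩ Beatriz ∩ Jonas ∩ Oona: ∅.
There is no time when everyone is free.
There is no common window, so the total is 0 minutes.

0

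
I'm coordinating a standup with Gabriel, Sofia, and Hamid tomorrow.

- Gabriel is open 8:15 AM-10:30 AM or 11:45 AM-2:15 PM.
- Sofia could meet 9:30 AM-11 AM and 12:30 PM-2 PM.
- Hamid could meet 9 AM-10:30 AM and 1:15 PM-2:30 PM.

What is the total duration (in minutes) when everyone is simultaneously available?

Gabriel ∩ Sofia: 09:30-10:30, 12:30-14:00.
Gabriel ∩ Sofia ∩ Hamid: 09:30-10:30, 13:15-14:00.
So the common availability across everyone is 09:30-10:30, 13:15-14:00.
Summing the common windows: 60 + 45 = 105 minutes.

105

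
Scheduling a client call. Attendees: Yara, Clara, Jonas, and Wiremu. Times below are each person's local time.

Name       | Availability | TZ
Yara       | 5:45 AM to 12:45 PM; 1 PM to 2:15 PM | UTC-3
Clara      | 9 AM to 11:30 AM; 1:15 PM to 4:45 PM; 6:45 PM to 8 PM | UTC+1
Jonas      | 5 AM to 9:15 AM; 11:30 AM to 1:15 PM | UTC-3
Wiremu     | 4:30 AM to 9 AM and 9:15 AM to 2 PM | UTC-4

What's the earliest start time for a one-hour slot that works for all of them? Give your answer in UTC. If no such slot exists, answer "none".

Yara in UTC: 08:45-15:45, 16:00-17:15 (add 3h to convert from UTC-3).
Clara in UTC: 08:00-10:30, 12:15-15:45, 17:45-19:00 (subtract 1h to convert from UTC+1).
Jonas in UTC: 08:00-12:15, 14:30-16:15 (add 3h to convert from UTC-3).
Wiremu in UTC: 08:30-13:00, 13:15-18:00 (add 4h to convert from UTC-4).
Yara ∩ Clara: 08:45-10:30, 12:15-15:45.
Yara ∩ Clara ∩ Jonas: 08:45-10:30, 14:30-15:45.
Yara ∩ Clara ∩ Jonas ∩ Wiremu: 08:45-10:30, 14:30-15:45.
So the common availability across everyone is 08:45-10:30, 14:30-15:45.
The first common window of at least 60 minutes is 08:45-10:30, so the earliest start is 08:45.

08:45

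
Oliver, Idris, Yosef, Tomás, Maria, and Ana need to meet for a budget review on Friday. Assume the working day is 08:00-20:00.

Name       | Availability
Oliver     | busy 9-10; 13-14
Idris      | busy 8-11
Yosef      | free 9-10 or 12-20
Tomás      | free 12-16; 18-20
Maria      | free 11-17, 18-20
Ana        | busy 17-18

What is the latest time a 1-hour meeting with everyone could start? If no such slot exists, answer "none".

19:00

Oliver free: 08:00-09:00, 10:00-13:00, 14:00-20:00 (invert busy blocks within the working day).
Idris free: 11:00-20:00 (invert busy blocks within the working day).
Yosef free: 09:00-10:00, 12:00-20:00.
Tomás free: 12:00-16:00, 18:00-20:00.
Maria free: 11:00-17:00, 18:00-20:00.
Ana free: 08:00-17:00, 18:00-20:00 (invert busy blocks within the working day).
Oliver ∩ Idris: 11:00-13:00, 14:00-20:00.
Oliver ∩ Idris ∩ Yosef: 12:00-13:00, 14:00-20:00.
Oliver ∩ Idris ∩ Yosef ∩ Tomás: 12:00-13:00, 14:00-16:00, 18:00-20:00.
Oliver ∩ Idris ∩ Yosef ∩ Tomás ∩ Maria: 12:00-13:00, 14:00-16:00, 18:00-20:00.
Oliver ∩ Idris ∩ Yosef ∩ Tomás ∩ Maria ∩ Ana: 12:00-13:00, 14:00-16:00, 18:00-20:00.
Those are the intersection windows.
The last common window of at least 60 minutes is 18:00-20:00; a 60-minute meeting can start as late as 19:00 and still end by 20:00.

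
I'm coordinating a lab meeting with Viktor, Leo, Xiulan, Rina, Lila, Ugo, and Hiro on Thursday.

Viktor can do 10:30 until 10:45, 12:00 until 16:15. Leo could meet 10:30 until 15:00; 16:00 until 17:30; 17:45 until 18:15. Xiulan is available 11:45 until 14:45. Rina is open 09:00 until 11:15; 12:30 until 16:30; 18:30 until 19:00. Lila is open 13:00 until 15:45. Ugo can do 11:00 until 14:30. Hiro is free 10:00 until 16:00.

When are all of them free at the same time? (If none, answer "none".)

Viktor ∩ Leo: 10:30-10:45, 12:00-15:00, 16:00-16:15.
Viktor ∩ Leo ∩ Xiulan: 12:00-14:45.
Viktor ∩ Leo ∩ Xiulan ∩ Rina: 12:30-14:45.
Viktor ∩ Leo ∩ Xiulan ∩ Rina ∩ Lila: 13:00-14:45.
Viktor ∩ Leo ∩ Xiulan ∩ Rina ∩ Lila ∩ Ugo: 13:00-14:30.
Viktor ∩ Leo ∩ Xiulan ∩ Rina ∩ Lila ∩ Ugo ∩ Hiro: 13:00-14:30.

13:00-14:30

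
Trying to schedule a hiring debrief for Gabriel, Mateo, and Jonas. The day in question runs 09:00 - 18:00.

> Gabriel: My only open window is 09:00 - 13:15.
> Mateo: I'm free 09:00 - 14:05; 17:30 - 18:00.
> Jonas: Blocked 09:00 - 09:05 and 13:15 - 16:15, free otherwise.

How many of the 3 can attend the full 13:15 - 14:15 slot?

Gabriel free: 09:00-13:15.
Mateo free: 09:00-14:05, 17:30-18:00.
Jonas free: 09:05-13:15, 16:15-18:00 (invert busy blocks within the working day).
nobody can make the full 13:15-14:15 slot — that's 0.

0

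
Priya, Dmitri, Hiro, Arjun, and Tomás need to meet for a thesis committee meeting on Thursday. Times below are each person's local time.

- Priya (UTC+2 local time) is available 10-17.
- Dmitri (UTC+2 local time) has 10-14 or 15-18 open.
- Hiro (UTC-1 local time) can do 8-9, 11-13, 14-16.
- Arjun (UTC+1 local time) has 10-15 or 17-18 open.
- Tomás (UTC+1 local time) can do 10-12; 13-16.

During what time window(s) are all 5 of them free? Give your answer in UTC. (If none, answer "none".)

Priya in UTC: 08:00-15:00 (subtract 2h to convert from UTC+2).
Dmitri in UTC: 08:00-12:00, 13:00-16:00 (subtract 2h to convert from UTC+2).
Hiro in UTC: 09:00-10:00, 12:00-14:00, 15:00-17:00 (add 1h to convert from UTC-1).
Arjun in UTC: 09:00-14:00, 16:00-17:00 (subtract 1h to convert from UTC+1).
Tomás in UTC: 09:00-11:00, 12:00-15:00 (subtract 1h to convert from UTC+1).
Priya ∩ Dmitri: 08:00-12:00, 13:00-15:00.
Priya ∩ Dmitri ∩ Hiro: 09:00-10:00, 13:00-14:00.
Priya ∩ Dmitri ∩ Hiro ∩ Arjun: 09:00-10:00, 13:00-14:00.
Priya ∩ Dmitri ∩ Hiro ∩ Arjun ∩ Tomás: 09:00-10:00, 13:00-14:00.

09:00-10:00, 13:00-14:00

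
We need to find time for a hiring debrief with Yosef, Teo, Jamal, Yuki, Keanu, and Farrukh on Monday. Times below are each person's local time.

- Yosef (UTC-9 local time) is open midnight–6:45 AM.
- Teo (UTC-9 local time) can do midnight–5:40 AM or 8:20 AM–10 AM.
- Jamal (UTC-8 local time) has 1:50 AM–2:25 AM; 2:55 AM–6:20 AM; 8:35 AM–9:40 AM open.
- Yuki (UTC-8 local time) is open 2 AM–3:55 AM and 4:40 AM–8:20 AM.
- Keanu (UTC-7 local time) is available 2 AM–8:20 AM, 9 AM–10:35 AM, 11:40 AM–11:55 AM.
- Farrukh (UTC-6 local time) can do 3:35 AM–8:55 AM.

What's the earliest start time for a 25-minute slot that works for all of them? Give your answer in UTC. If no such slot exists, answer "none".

Yosef in UTC: 09:00-15:45 (add 9h to convert from UTC-9).
Teo in UTC: 09:00-14:40, 17:20-19:00 (add 9h to convert from UTC-9).
Jamal in UTC: 09:50-10:25, 10:55-14:20, 16:35-17:40 (add 8h to convert from UTC-8).
Yuki in UTC: 10:00-11:55, 12:40-16:20 (add 8h to convert from UTC-8).
Keanu in UTC: 09:00-15:20, 16:00-17:35, 18:40-18:55 (add 7h to convert from UTC-7).
Farrukh in UTC: 09:35-14:55 (add 6h to convert from UTC-6).
Yosef ∩ Teo: 09:00-14:40.
Yosef ∩ Teo ∩ Jamal: 09:50-10:25, 10:55-14:20.
Yosef ∩ Teo ∩ Jamal ∩ Yuki: 10:00-10:25, 10:55-11:55, 12:40-14:20.
Yosef ∩ Teo ∩ Jamal ∩ Yuki ∩ Keanu: 10:00-10:25, 10:55-11:55, 12:40-14:20.
Yosef ∩ Teo ∩ Jamal ∩ Yuki ∩ Keanu ∩ Farrukh: 10:00-10:25, 10:55-11:55, 12:40-14:20.
The first common window of at least 25 minutes is 10:00-10:25, so the earliest start is 10:00.

10:00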